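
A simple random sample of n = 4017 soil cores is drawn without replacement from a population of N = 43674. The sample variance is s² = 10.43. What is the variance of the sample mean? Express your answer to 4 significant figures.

0.002358

Under SRS without replacement, Var(ȳ) = (1 − f)·s²/n with f = n/N = 4017/43674 = 0.09197692.
Var(ȳ) = (1 − 0.09197692)·10.43/4017 = 0.90802308·0.002596465 = 0.0023576502.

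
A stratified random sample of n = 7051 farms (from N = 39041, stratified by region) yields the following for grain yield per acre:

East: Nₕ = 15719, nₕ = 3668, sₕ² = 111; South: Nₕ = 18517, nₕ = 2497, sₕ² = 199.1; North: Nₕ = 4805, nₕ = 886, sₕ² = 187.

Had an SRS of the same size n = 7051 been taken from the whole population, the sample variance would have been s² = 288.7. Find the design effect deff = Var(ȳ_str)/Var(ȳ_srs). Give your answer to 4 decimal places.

0.6524

Var(ȳ_str) = Σ Wₕ²(1−fₕ)sₕ²/nₕ with Wₕ = Nₕ/39041:
  East: (15719/39041)²·(1−3668/15719)·111/3668 = 0.0037609693
  South: (18517/39041)²·(1−2497/18517)·199.1/2497 = 0.015518295
  North: (4805/39041)²·(1−886/4805)·187/886 = 0.0026075622
  → Var(ȳ_str) = 0.021886827.
Var(ȳ_srs) = (1 − 7051/39041)·288.7/7051 = 0.033549757.
deff = 0.021886827 / 0.033549757 = 0.6524.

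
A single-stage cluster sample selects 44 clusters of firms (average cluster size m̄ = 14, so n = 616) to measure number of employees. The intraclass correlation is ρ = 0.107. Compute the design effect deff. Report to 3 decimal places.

deff = 1 + (14 − 1)·0.107 = 1 + 1.391 = 2.391.

2.391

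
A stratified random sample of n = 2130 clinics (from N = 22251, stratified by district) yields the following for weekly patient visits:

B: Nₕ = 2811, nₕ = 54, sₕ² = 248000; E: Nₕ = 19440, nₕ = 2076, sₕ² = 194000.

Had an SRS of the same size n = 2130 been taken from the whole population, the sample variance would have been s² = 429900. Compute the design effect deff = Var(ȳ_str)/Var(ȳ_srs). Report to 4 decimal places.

0.7430

Var(ȳ_str) = Σ Wₕ²(1−fₕ)sₕ²/nₕ with Wₕ = Nₕ/22251:
  B: (2811/22251)²·(1−54/2811)·248000/54 = 71.888011
  E: (19440/22251)²·(1−2076/19440)·194000/2076 = 63.712017
  → Var(ȳ_str) = 135.60003.
Var(ȳ_srs) = (1 − 2130/22251)·429900/2130 = 182.51051.
deff = 135.60003 / 182.51051 = 0.7430.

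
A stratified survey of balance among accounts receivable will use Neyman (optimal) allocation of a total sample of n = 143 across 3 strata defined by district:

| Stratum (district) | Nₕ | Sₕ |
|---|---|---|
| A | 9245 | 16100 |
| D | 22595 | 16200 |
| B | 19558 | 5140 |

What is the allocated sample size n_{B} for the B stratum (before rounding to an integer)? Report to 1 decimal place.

23.4

Neyman allocation: nₕ = n·NₕSₕ / Σⱼ NⱼSⱼ.
Σ NⱼSⱼ = 9245·16100 + 22595·16200 + 19558·5140 = 6.1541162 × 10^8.
n_{B} = 143·19558·5140 / (6.1541162 × 10^8) = 23.4.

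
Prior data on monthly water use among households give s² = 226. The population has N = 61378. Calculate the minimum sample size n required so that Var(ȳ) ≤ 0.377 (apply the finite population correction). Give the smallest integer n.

594

Without fpc, n₀ = s²/D = 226/0.377 = 599.4695.
With fpc, (1 − n/N)·s²/n ≤ D requires n ≥ n₀/(1 + n₀/N) = 599.4695/(1 + 599.4695/61378) = 593.6712.
Rounding up, n = 594.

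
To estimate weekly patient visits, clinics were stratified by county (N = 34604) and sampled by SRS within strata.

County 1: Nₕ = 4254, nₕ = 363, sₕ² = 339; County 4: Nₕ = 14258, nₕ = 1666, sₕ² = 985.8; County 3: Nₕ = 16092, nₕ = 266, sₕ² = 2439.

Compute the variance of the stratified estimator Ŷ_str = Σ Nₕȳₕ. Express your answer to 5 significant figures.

Var(Ŷ_str) = Σₕ Nₕ²(1 − fₕ)sₕ²/nₕ.
County 1: 4254²·(1 − 363/4254)·339/363 = 1.5457946 × 10^7.
County 4: 14258²·(1 − 1666/14258)·985.8/1666 = 1.0623488 × 10^8.
County 3: 16092²·(1 − 266/16092)·2439/266 = 2.3351315 × 10^9.
Sum = 2.4568243 × 10^9.

2.4568 × 10^9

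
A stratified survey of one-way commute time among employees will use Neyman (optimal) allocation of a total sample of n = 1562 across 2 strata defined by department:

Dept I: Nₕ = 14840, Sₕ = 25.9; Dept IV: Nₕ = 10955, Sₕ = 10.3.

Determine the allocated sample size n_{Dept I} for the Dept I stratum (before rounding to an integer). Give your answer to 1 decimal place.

Neyman allocation: nₕ = n·NₕSₕ / Σⱼ NⱼSⱼ.
Σ NⱼSⱼ = 14840·25.9 + 10955·10.3 = 497192.5.
n_{Dept I} = 1562·14840·25.9 / 497192.5 = 1207.5.

1207.5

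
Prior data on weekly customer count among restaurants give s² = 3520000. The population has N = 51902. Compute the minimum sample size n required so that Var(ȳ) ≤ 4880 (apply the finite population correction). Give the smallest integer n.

Without fpc, n₀ = s²/D = 3520000/4880 = 721.3115.
With fpc, (1 − n/N)·s²/n ≤ D requires n ≥ n₀/(1 + n₀/N) = 721.3115/(1 + 721.3115/51902) = 711.4244.
Rounding up, n = 712.

712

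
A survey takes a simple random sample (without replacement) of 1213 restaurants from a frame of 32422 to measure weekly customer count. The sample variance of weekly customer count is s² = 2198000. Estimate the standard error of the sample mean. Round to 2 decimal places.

41.76

Under SRS without replacement, Var(ȳ) = (1 − f)·s²/n with f = n/N = 1213/32422 = 0.03741287.
Var(ȳ) = (1 − 0.03741287)·2198000/1213 = 0.96258713·1812.0363 = 1744.2428.
SE(ȳ) = √(1744.2428) = 41.76.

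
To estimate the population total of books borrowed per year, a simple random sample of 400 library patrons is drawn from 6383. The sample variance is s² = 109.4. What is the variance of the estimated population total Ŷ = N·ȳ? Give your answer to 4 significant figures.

Var(Ŷ) = N²·Var(ȳ) = N²·(1 − n/N)·s²/n.
f = 400/6383 = 0.06266646; Var(ȳ) = 0.93733354·109.4/400 = 0.25636072.
Var(Ŷ) = 6383² · 0.25636072 = 1.0444825 × 10^7.

1.044 × 10^7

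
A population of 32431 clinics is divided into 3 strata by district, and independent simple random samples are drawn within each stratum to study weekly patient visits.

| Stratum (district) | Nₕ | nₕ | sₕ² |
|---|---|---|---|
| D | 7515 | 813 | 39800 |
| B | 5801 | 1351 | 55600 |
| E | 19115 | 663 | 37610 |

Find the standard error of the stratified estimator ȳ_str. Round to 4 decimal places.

4.7305

Var(ȳ_str) = Σₕ Wₕ²(1 − fₕ)sₕ²/nₕ with Wₕ = Nₕ/N, N = 32431.
D: Wₕ = 0.23172273; term = 0.23172273²·(1 − 0.10818363)·39800/813 = 2.3442572.
B: Wₕ = 0.17887207; term = 0.17887207²·(1 − 0.23289088)·55600/1351 = 1.0100936.
E: Wₕ = 0.58940520; term = 0.58940520²·(1 − 0.03468480)·37610/663 = 19.023345.
Sum = 22.377696.
SE = √(22.377696) = 4.7305.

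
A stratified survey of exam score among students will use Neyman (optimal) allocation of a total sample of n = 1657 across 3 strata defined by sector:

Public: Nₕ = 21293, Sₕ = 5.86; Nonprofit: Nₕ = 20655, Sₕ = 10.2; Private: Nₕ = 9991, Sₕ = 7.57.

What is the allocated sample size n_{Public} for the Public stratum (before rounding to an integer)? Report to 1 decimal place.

502.9

Neyman allocation: nₕ = n·NₕSₕ / Σⱼ NⱼSⱼ.
Σ NⱼSⱼ = 21293·5.86 + 20655·10.2 + 9991·7.57 = 411089.85.
n_{Public} = 1657·21293·5.86 / 411089.85 = 502.9.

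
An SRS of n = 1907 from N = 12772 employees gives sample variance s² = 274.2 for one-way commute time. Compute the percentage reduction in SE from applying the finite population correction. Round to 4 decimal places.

f = n/N = 1907/12772 = 0.14931099.
SE_no-fpc = √(s²/n) = 0.37919131; SE_fpc = √((1−f)s²/n) = 0.34973878.
Ratio = √(1−f) = 0.92232804. Reduction = 100·(1 − 0.92232804) = 7.7672%.

7.7672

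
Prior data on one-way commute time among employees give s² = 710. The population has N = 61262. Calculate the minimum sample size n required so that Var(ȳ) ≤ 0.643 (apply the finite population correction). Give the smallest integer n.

Without fpc, n₀ = s²/D = 710/0.643 = 1104.1991.
With fpc, (1 − n/N)·s²/n ≤ D requires n ≥ n₀/(1 + n₀/N) = 1104.1991/(1 + 1104.1991/61262) = 1084.6492.
Rounding up, n = 1085.

1085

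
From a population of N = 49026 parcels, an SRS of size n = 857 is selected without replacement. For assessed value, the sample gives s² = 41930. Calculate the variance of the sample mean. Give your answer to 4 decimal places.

Under SRS without replacement, Var(ȳ) = (1 − f)·s²/n with f = n/N = 857/49026 = 0.01748052.
Var(ȳ) = (1 − 0.01748052)·41930/857 = 0.98251948·48.926488 = 48.071227.

48.0712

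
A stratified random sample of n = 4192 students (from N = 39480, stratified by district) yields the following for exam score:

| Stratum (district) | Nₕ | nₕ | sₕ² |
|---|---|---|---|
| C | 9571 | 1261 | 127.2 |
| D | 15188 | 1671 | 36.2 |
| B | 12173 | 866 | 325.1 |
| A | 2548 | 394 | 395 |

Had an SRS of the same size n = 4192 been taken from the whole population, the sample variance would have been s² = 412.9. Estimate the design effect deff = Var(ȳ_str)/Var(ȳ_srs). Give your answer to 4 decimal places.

Var(ȳ_str) = Σ Wₕ²(1−fₕ)sₕ²/nₕ with Wₕ = Nₕ/39480:
  C: (9571/39480)²·(1−1261/9571)·127.2/1261 = 0.0051472597
  D: (15188/39480)²·(1−1671/15188)·36.2/1671 = 0.0028533742
  B: (12173/39480)²·(1−866/12173)·325.1/866 = 0.033150479
  A: (2548/39480)²·(1−394/2548)·395/394 = 0.0035301382
  → Var(ȳ_str) = 0.044681251.
Var(ȳ_srs) = (1 − 4192/39480)·412.9/4192 = 0.088038677.
deff = 0.044681251 / 0.088038677 = 0.5075.

0.5075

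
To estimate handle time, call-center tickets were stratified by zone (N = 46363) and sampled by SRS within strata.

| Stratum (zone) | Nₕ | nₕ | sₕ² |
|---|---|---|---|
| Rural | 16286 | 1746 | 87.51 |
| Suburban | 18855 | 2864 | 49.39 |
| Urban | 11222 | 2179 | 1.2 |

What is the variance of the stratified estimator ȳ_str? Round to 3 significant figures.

Var(ȳ_str) = Σₕ Wₕ²(1 − fₕ)sₕ²/nₕ with Wₕ = Nₕ/N, N = 46363.
Rural: Wₕ = 0.35127149; term = 0.35127149²·(1 − 0.10720865)·87.51/1746 = 0.0055214001.
Suburban: Wₕ = 0.40668205; term = 0.40668205²·(1 − 0.15189605)·49.39/2864 = 0.0024189401.
Urban: Wₕ = 0.24204646; term = 0.24204646²·(1 − 0.19417216)·1.2/2179 = 2.5999425 × 10^-5.
Sum = 0.0079663396.

0.00797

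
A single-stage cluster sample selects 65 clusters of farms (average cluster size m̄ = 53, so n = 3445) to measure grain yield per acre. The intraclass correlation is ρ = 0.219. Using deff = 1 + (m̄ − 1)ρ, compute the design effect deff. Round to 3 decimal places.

deff = 1 + (53 − 1)·0.219 = 1 + 11.388 = 12.388.

12.388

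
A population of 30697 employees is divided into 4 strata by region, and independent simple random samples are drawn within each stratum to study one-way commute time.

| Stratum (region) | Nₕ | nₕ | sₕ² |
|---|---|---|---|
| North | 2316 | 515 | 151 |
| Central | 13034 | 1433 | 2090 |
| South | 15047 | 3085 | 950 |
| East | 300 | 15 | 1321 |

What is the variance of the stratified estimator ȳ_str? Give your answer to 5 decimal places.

0.30214

Var(ȳ_str) = Σₕ Wₕ²(1 − fₕ)sₕ²/nₕ with Wₕ = Nₕ/N, N = 30697.
North: Wₕ = 0.07544711; term = 0.07544711²·(1 − 0.22236615)·151/515 = 0.0012978668.
Central: Wₕ = 0.42460175; term = 0.42460175²·(1 − 0.10994323)·2090/1433 = 0.2340353.
South: Wₕ = 0.49017819; term = 0.49017819²·(1 − 0.20502426)·950/3085 = 0.058820713.
East: Wₕ = 0.00977294; term = 0.00977294²·(1 − 0.05000000)·1321/15 = 0.007990718.
Sum = 0.3021446.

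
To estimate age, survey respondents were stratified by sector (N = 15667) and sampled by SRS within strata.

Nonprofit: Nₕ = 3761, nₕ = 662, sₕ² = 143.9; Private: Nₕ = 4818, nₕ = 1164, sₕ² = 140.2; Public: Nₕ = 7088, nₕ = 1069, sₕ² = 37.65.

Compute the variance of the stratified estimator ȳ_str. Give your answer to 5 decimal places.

Var(ȳ_str) = Σₕ Wₕ²(1 − fₕ)sₕ²/nₕ with Wₕ = Nₕ/N, N = 15667.
Nonprofit: Wₕ = 0.24005872; term = 0.24005872²·(1 − 0.17601702)·143.9/662 = 0.010321814.
Private: Wₕ = 0.30752537; term = 0.30752537²·(1 − 0.24159402)·140.2/1164 = 0.0086389047.
Public: Wₕ = 0.45241591; term = 0.45241591²·(1 − 0.15081828)·37.65/1069 = 0.0061215816.
Sum = 0.0250823.

0.02508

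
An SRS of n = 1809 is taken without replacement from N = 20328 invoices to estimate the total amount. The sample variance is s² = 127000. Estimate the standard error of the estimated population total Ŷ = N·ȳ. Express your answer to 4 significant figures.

162600

Var(Ŷ) = N²·Var(ȳ) = N²·(1 − n/N)·s²/n.
f = 1809/20328 = 0.08899055; Var(ȳ) = 0.91100945·127000/1809 = 63.956993.
Var(Ŷ) = 20328² · 63.956993 = 2.6428794 × 10^10.
SE(Ŷ) = √(2.6428794 × 10^10) = 162600.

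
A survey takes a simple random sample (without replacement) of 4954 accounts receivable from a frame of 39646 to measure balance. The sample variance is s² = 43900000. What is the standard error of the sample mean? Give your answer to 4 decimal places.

88.0581

Under SRS without replacement, Var(ȳ) = (1 − f)·s²/n with f = n/N = 4954/39646 = 0.12495586.
Var(ȳ) = (1 − 0.12495586)·43900000/4954 = 0.87504414·8861.526 = 7754.2264.
SE(ȳ) = √(7754.2264) = 88.0581.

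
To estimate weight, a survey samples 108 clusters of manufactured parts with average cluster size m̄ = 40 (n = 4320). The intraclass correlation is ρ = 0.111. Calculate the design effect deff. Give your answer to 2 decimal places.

5.33

deff = 1 + (40 − 1)·0.111 = 1 + 4.329 = 5.329.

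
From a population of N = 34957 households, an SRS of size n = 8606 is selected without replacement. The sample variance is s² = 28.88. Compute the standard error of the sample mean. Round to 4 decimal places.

0.0503

Under SRS without replacement, Var(ȳ) = (1 − f)·s²/n with f = n/N = 8606/34957 = 0.24618817.
Var(ȳ) = (1 − 0.24618817)·28.88/8606 = 0.75381183·0.0033557983 = 0.0025296404.
SE(ȳ) = √(0.0025296404) = 0.0503.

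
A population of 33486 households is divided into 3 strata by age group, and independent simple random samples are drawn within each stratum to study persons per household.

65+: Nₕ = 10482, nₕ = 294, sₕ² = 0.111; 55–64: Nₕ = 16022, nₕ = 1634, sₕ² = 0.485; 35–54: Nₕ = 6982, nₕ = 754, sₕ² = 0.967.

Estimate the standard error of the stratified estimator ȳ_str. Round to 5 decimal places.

Var(ȳ_str) = Σₕ Wₕ²(1 − fₕ)sₕ²/nₕ with Wₕ = Nₕ/N, N = 33486.
65+: Wₕ = 0.31302634; term = 0.31302634²·(1 − 0.02804808)·0.111/294 = 3.5956896 × 10^-5.
55–64: Wₕ = 0.47846861; term = 0.47846861²·(1 − 0.10198477)·0.485/1634 = 6.1021137 × 10^-5.
35–54: Wₕ = 0.20850505; term = 0.20850505²·(1 − 0.10799198)·0.967/754 = 4.9734417 × 10^-5.
Sum = 1.4671245 × 10^-4.
SE = √(1.4671245 × 10^-4) = 0.01211.

0.01211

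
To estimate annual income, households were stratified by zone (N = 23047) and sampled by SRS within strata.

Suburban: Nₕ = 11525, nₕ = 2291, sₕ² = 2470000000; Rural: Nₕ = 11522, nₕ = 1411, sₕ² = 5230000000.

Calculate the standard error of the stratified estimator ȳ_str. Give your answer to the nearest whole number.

1014

Var(ȳ_str) = Σₕ Wₕ²(1 − fₕ)sₕ²/nₕ with Wₕ = Nₕ/N, N = 23047.
Suburban: Wₕ = 0.50006508; term = 0.50006508²·(1 − 0.19878525)·2470000000/2291 = 216010.
Rural: Wₕ = 0.49993492; term = 0.49993492²·(1 − 0.12246138)·5230000000/1411 = 812957.52.
Sum = 1.0289675 × 10^6.
SE = √(1.0289675 × 10^6) = 1014.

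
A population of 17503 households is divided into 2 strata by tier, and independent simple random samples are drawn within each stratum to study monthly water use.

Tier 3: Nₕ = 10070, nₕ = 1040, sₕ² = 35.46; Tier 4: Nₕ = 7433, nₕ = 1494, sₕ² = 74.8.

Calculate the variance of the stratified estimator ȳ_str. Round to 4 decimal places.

0.0173

Var(ȳ_str) = Σₕ Wₕ²(1 − fₕ)sₕ²/nₕ with Wₕ = Nₕ/N, N = 17503.
Tier 3: Wₕ = 0.57532994; term = 0.57532994²·(1 − 0.10327706)·35.46/1040 = 0.010120399.
Tier 4: Wₕ = 0.42467006; term = 0.42467006²·(1 − 0.20099556)·74.8/1494 = 0.0072144541.
Sum = 0.017334853.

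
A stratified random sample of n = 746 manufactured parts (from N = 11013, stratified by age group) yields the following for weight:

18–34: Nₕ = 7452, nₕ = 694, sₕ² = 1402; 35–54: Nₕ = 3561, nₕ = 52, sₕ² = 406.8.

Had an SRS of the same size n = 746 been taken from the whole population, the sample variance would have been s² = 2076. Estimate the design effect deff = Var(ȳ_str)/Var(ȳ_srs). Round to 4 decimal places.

Var(ȳ_str) = Σ Wₕ²(1−fₕ)sₕ²/nₕ with Wₕ = Nₕ/11013:
  18–34: (7452/11013)²·(1−694/7452)·1402/694 = 0.83881908
  35–54: (3561/11013)²·(1−52/3561)·406.8/52 = 0.80597517
  → Var(ȳ_str) = 1.6447943.
Var(ȳ_srs) = (1 − 746/11013)·2076/746 = 2.5943373.
deff = 1.6447943 / 2.5943373 = 0.6340.

0.6340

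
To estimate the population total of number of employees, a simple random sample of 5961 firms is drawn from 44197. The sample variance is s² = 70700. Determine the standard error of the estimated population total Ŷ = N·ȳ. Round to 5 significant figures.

Var(Ŷ) = N²·Var(ȳ) = N²·(1 − n/N)·s²/n.
f = 5961/44197 = 0.13487341; Var(ȳ) = 0.86512659·70700/5961 = 10.26077.
Var(Ŷ) = 44197² · 10.26077 = 2.004313 × 10^10.
SE(Ŷ) = √(2.004313 × 10^10) = 141570.

141570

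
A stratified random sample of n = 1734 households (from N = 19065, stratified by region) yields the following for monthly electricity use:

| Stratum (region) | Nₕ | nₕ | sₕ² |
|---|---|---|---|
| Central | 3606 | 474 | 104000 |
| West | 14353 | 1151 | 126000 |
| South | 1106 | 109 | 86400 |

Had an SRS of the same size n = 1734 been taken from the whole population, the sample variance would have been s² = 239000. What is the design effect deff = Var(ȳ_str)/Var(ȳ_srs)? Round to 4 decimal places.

Var(ȳ_str) = Σ Wₕ²(1−fₕ)sₕ²/nₕ with Wₕ = Nₕ/19065:
  Central: (3606/19065)²·(1−474/3606)·104000/474 = 6.8175582
  West: (14353/19065)²·(1−1151/14353)·126000/1151 = 57.069493
  South: (1106/19065)²·(1−109/1106)·86400/109 = 2.4047167
  → Var(ȳ_str) = 66.291768.
Var(ȳ_srs) = (1 − 1734/19065)·239000/1734 = 125.29554.
deff = 66.291768 / 125.29554 = 0.5291.

0.5291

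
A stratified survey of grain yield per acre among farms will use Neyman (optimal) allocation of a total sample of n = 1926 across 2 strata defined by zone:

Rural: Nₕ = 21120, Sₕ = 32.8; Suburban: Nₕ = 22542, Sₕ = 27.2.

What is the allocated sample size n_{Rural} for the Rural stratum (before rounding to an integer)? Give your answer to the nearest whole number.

1022

Neyman allocation: nₕ = n·NₕSₕ / Σⱼ NⱼSⱼ.
Σ NⱼSⱼ = 21120·32.8 + 22542·27.2 = 1.3058784 × 10^6.
n_{Rural} = 1926·21120·32.8 / (1.3058784 × 10^6) = 1022.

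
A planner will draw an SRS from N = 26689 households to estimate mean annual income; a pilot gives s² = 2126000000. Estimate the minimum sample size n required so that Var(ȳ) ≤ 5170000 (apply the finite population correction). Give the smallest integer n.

Without fpc, n₀ = s²/D = 2126000000/5170000 = 411.2186.
With fpc, (1 − n/N)·s²/n ≤ D requires n ≥ n₀/(1 + n₀/N) = 411.2186/(1 + 411.2186/26689) = 404.9788.
Rounding up, n = 405.

405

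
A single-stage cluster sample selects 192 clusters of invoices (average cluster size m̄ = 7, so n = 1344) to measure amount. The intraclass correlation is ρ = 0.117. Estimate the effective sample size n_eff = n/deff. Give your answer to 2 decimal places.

deff = 1 + (7 − 1)·0.117 = 1 + 0.702 = 1.702.
n_eff = 1344 / 1.702 = 789.66.

789.66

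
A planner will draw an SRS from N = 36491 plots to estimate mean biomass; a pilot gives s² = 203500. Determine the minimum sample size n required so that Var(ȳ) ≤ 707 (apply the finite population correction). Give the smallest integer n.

Without fpc, n₀ = s²/D = 203500/707 = 287.8359.
With fpc, (1 − n/N)·s²/n ≤ D requires n ≥ n₀/(1 + n₀/N) = 287.8359/(1 + 287.8359/36491) = 285.5833.
Rounding up, n = 286.

286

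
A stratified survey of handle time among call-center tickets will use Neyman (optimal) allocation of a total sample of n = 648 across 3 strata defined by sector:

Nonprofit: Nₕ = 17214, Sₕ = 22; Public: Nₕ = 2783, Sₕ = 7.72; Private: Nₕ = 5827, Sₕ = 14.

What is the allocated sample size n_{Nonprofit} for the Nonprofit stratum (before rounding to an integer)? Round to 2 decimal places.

509.38

Neyman allocation: nₕ = n·NₕSₕ / Σⱼ NⱼSⱼ.
Σ NⱼSⱼ = 17214·22 + 2783·7.72 + 5827·14 = 481770.76.
n_{Nonprofit} = 648·17214·22 / 481770.76 = 509.38.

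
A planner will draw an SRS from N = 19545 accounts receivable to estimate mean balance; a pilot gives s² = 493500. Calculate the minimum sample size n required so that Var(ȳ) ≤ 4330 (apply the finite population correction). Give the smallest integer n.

114

Without fpc, n₀ = s²/D = 493500/4330 = 113.9723.
With fpc, (1 − n/N)·s²/n ≤ D requires n ≥ n₀/(1 + n₀/N) = 113.9723/(1 + 113.9723/19545) = 113.3115.
Rounding up, n = 114.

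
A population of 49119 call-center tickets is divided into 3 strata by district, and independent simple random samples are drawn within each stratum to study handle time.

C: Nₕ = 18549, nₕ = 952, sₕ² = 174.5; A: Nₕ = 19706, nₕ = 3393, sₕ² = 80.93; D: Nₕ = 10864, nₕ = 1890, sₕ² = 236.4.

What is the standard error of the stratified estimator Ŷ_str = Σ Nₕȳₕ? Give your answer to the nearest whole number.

8927

Var(Ŷ_str) = Σₕ Nₕ²(1 − fₕ)sₕ²/nₕ.
C: 18549²·(1 − 952/18549)·174.5/952 = 5.9829809 × 10^7.
A: 19706²·(1 − 3393/19706)·80.93/3393 = 7.6675743 × 10^6.
D: 10864²·(1 − 1890/10864)·236.4/1890 = 1.219443 × 10^7.
Sum = 7.9691813 × 10^7.
SE = √(7.9691813 × 10^7) = 8927.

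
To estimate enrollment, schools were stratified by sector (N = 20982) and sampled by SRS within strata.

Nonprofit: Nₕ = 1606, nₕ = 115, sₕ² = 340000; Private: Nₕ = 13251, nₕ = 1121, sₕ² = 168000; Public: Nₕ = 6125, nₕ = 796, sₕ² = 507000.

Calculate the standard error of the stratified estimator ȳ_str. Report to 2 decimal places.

Var(ȳ_str) = Σₕ Wₕ²(1 − fₕ)sₕ²/nₕ with Wₕ = Nₕ/N, N = 20982.
Nonprofit: Wₕ = 0.07654180; term = 0.07654180²·(1 − 0.07160648)·340000/115 = 16.080905.
Private: Wₕ = 0.63154132; term = 0.63154132²·(1 − 0.08459739)·168000/1121 = 54.716632.
Public: Wₕ = 0.29191688; term = 0.29191688²·(1 − 0.12995918)·507000/796 = 47.222931.
Sum = 118.02047.
SE = √(118.02047) = 10.86.

10.86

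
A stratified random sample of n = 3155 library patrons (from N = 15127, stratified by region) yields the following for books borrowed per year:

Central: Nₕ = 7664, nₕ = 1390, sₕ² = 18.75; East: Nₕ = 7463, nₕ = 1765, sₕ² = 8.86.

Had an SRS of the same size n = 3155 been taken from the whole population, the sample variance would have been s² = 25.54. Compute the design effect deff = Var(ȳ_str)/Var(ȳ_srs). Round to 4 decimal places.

0.5880

Var(ȳ_str) = Σ Wₕ²(1−fₕ)sₕ²/nₕ with Wₕ = Nₕ/15127:
  Central: (7664/15127)²·(1−1390/7664)·18.75/1390 = 0.0028345288
  East: (7463/15127)²·(1−1765/7463)·8.86/1765 = 9.3286604 × 10^-4
  → Var(ȳ_str) = 0.0037673948.
Var(ȳ_srs) = (1 − 3155/15127)·25.54/3155 = 0.0064067154.
deff = 0.0037673948 / 0.0064067154 = 0.5880.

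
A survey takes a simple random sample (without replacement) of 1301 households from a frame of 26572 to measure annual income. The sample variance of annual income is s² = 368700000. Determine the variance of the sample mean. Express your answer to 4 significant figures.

Under SRS without replacement, Var(ȳ) = (1 − f)·s²/n with f = n/N = 1301/26572 = 0.04896131.
Var(ȳ) = (1 − 0.04896131)·368700000/1301 = 0.95103869·283397.39 = 269521.88.

269500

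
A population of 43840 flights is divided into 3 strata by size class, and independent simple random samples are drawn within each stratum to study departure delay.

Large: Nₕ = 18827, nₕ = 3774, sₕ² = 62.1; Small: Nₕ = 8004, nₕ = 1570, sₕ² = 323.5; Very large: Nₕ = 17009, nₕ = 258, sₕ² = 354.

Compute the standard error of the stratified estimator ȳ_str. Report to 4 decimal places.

0.4597

Var(ȳ_str) = Σₕ Wₕ²(1 − fₕ)sₕ²/nₕ with Wₕ = Nₕ/N, N = 43840.
Large: Wₕ = 0.42944799; term = 0.42944799²·(1 − 0.20045679)·62.1/3774 = 0.0024263464.
Small: Wₕ = 0.18257299; term = 0.18257299²·(1 − 0.19615192)·323.5/1570 = 0.00552105.
Very large: Wₕ = 0.38797901; term = 0.38797901²·(1 − 0.01516844)·354/258 = 0.20340517.
Sum = 0.21135257.
SE = √(0.21135257) = 0.4597.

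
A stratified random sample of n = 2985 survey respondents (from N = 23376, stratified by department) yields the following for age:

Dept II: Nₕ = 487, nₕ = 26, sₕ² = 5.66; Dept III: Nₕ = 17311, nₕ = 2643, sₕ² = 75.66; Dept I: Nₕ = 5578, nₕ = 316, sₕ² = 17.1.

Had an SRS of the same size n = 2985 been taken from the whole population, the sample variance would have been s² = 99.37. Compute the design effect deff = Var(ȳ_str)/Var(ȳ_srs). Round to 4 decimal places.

Var(ȳ_str) = Σ Wₕ²(1−fₕ)sₕ²/nₕ with Wₕ = Nₕ/23376:
  Dept II: (487/23376)²·(1−26/487)·5.66/26 = 8.9440161 × 10^-5
  Dept III: (17311/23376)²·(1−2643/17311)·75.66/2643 = 0.01330215
  Dept I: (5578/23376)²·(1−316/5578)·17.1/316 = 0.0029066851
  → Var(ȳ_str) = 0.016298275.
Var(ȳ_srs) = (1 − 2985/23376)·99.37/2985 = 0.029038841.
deff = 0.016298275 / 0.029038841 = 0.5613.

0.5613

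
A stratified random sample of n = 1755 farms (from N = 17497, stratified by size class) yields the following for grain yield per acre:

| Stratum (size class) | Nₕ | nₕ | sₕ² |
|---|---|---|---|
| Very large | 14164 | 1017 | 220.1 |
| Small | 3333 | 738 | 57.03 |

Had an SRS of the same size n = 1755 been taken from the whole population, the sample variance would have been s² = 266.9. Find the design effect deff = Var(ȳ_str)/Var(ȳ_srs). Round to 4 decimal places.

Var(ȳ_str) = Σ Wₕ²(1−fₕ)sₕ²/nₕ with Wₕ = Nₕ/17497:
  Very large: (14164/17497)²·(1−1017/14164)·220.1/1017 = 0.13163897
  Small: (3333/17497)²·(1−738/3333)·57.03/738 = 0.0021831949
  → Var(ȳ_str) = 0.13382216.
Var(ȳ_srs) = (1 − 1755/17497)·266.9/1755 = 0.13682573.
deff = 0.13382216 / 0.13682573 = 0.9780.

0.9780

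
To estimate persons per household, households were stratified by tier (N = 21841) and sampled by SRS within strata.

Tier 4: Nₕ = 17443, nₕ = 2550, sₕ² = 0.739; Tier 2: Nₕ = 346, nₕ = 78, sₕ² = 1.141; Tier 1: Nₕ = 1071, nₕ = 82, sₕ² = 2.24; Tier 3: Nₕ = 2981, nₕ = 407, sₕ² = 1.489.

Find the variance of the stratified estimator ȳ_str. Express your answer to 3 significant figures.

Var(ȳ_str) = Σₕ Wₕ²(1 − fₕ)sₕ²/nₕ with Wₕ = Nₕ/N, N = 21841.
Tier 4: Wₕ = 0.79863559; term = 0.79863559²·(1 − 0.14619045)·0.739/2550 = 1.578202 × 10^-4.
Tier 2: Wₕ = 0.01584177; term = 0.01584177²·(1 − 0.22543353)·1.141/78 = 2.843524 × 10^-6.
Tier 1: Wₕ = 0.04903622; term = 0.04903622²·(1 − 0.07656396)·2.24/82 = 6.0656157 × 10^-5.
Tier 3: Wₕ = 0.13648642; term = 0.13648642²·(1 − 0.13653137)·1.489/407 = 5.8847195 × 10^-5.
Sum = 2.8016708 × 10^-4.

2.80 × 10^-4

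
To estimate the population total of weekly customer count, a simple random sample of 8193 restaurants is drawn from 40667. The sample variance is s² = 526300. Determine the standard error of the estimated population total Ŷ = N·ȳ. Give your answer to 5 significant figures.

291260

Var(Ŷ) = N²·Var(ȳ) = N²·(1 − n/N)·s²/n.
f = 8193/40667 = 0.20146556; Var(ȳ) = 0.79853444·526300/8193 = 51.296067.
Var(Ŷ) = 40667² · 51.296067 = 8.4833686 × 10^10.
SE(Ŷ) = √(8.4833686 × 10^10) = 291260.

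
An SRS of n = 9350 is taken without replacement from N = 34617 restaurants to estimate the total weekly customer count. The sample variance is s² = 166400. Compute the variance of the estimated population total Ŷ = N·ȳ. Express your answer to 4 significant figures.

Var(Ŷ) = N²·Var(ȳ) = N²·(1 − n/N)·s²/n.
f = 9350/34617 = 0.27009851; Var(ȳ) = 0.72990149·166400/9350 = 12.989905.
Var(Ŷ) = 34617² · 12.989905 = 1.556628 × 10^10.

1.557 × 10^10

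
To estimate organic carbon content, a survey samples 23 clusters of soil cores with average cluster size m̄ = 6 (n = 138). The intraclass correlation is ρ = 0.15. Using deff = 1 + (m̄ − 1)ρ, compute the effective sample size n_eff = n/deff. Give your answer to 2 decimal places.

78.86

deff = 1 + (6 − 1)·0.15 = 1 + 0.75 = 1.75.
n_eff = 138 / 1.75 = 78.86.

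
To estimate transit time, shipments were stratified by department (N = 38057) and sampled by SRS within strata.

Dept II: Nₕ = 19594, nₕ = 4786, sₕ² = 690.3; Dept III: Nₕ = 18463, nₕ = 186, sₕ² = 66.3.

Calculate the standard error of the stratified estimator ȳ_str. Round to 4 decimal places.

Var(ȳ_str) = Σₕ Wₕ²(1 − fₕ)sₕ²/nₕ with Wₕ = Nₕ/N, N = 38057.
Dept II: Wₕ = 0.51485929; term = 0.51485929²·(1 − 0.24425845)·690.3/4786 = 0.028894527.
Dept III: Wₕ = 0.48514071; term = 0.48514071²·(1 − 0.01007420)·66.3/186 = 0.083049814.
Sum = 0.11194434.
SE = √(0.11194434) = 0.3346.

0.3346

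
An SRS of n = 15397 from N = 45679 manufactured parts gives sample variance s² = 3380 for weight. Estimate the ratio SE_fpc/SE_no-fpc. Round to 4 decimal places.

0.8142

f = n/N = 15397/45679 = 0.33706955.
SE_no-fpc = √(s²/n) = 0.46853312; SE_fpc = √((1−f)s²/n) = 0.3814822.
Ratio = √(1−f) = 0.81420541.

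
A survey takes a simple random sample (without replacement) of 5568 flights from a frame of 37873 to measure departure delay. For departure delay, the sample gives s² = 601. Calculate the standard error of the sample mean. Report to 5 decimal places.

0.30343

Under SRS without replacement, Var(ȳ) = (1 − f)·s²/n with f = n/N = 5568/37873 = 0.14701766.
Var(ȳ) = (1 − 0.14701766)·601/5568 = 0.85298234·0.10793822 = 0.092069394.
SE(ȳ) = √(0.092069394) = 0.30343.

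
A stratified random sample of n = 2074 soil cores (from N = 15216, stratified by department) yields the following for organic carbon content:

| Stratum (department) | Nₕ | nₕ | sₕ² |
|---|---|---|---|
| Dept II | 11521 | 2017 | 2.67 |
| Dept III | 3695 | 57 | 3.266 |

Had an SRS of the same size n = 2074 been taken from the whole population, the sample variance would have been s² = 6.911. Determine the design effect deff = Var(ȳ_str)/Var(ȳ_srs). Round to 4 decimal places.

Var(ȳ_str) = Σ Wₕ²(1−fₕ)sₕ²/nₕ with Wₕ = Nₕ/15216:
  Dept II: (11521/15216)²·(1−2017/11521)·2.67/2017 = 6.2603839 × 10^-4
  Dept III: (3695/15216)²·(1−57/3695)·3.266/57 = 0.0033267293
  → Var(ȳ_str) = 0.0039527677.
Var(ȳ_srs) = (1 − 2074/15216)·6.911/2074 = 0.0028780153.
deff = 0.0039527677 / 0.0028780153 = 1.3734.

1.3734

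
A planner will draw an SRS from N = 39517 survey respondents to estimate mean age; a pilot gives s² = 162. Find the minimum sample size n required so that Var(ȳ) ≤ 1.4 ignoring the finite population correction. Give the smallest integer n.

116

Without fpc, n₀ = s²/D = 162/1.4 = 115.7143.
Rounding up, n = 116.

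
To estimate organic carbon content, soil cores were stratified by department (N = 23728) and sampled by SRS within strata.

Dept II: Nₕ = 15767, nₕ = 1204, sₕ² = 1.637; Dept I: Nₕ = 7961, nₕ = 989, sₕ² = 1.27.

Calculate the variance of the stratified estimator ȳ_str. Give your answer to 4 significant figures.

6.811 × 10^-4

Var(ȳ_str) = Σₕ Wₕ²(1 − fₕ)sₕ²/nₕ with Wₕ = Nₕ/N, N = 23728.
Dept II: Wₕ = 0.66448921; term = 0.66448921²·(1 − 0.07636202)·1.637/1204 = 5.5449782 × 10^-4.
Dept I: Wₕ = 0.33551079; term = 0.33551079²·(1 − 0.12423062)·1.27/989 = 1.2659314 × 10^-4.
Sum = 6.8109096 × 10^-4.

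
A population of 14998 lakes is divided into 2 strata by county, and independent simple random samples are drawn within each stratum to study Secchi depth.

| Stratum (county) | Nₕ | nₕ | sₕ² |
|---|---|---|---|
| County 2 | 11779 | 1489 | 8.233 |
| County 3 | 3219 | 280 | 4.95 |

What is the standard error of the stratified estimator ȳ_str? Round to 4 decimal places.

Var(ȳ_str) = Σₕ Wₕ²(1 − fₕ)sₕ²/nₕ with Wₕ = Nₕ/N, N = 14998.
County 2: Wₕ = 0.78537138; term = 0.78537138²·(1 − 0.12641141)·8.233/1489 = 0.0029793431.
County 3: Wₕ = 0.21462862; term = 0.21462862²·(1 − 0.08698354)·4.95/280 = 7.4353434 × 10^-4.
Sum = 0.0037228774.
SE = √(0.0037228774) = 0.0610.

0.0610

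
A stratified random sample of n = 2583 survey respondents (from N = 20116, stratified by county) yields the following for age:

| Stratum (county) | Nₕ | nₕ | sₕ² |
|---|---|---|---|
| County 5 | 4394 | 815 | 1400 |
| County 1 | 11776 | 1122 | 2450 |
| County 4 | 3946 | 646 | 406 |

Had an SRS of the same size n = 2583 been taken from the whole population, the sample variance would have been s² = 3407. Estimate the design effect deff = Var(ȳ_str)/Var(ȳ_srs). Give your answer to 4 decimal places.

Var(ȳ_str) = Σ Wₕ²(1−fₕ)sₕ²/nₕ with Wₕ = Nₕ/20116:
  County 5: (4394/20116)²·(1−815/4394)·1400/815 = 0.066758862
  County 1: (11776/20116)²·(1−1122/11776)·2450/1122 = 0.67701839
  County 4: (3946/20116)²·(1−646/3946)·406/646 = 0.020224662
  → Var(ȳ_str) = 0.76400191.
Var(ȳ_srs) = (1 − 2583/20116)·3407/2583 = 1.1496412.
deff = 0.76400191 / 1.1496412 = 0.6646.

0.6646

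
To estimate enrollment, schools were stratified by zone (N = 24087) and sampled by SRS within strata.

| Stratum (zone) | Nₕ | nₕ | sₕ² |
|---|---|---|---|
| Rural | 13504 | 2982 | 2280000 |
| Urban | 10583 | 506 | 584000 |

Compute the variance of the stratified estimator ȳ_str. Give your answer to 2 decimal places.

Var(ȳ_str) = Σₕ Wₕ²(1 − fₕ)sₕ²/nₕ with Wₕ = Nₕ/N, N = 24087.
Rural: Wₕ = 0.56063437; term = 0.56063437²·(1 − 0.22082346)·2280000/2982 = 187.25029.
Urban: Wₕ = 0.43936563; term = 0.43936563²·(1 − 0.04781253)·584000/506 = 212.14703.
Sum = 399.39732.

399.40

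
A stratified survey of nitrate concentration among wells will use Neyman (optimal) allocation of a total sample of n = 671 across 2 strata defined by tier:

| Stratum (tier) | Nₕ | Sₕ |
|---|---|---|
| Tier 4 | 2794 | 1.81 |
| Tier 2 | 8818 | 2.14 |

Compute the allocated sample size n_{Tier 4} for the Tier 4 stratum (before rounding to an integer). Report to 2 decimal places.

141.82

Neyman allocation: nₕ = n·NₕSₕ / Σⱼ NⱼSⱼ.
Σ NⱼSⱼ = 2794·1.81 + 8818·2.14 = 23927.66.
n_{Tier 4} = 671·2794·1.81 / 23927.66 = 141.82.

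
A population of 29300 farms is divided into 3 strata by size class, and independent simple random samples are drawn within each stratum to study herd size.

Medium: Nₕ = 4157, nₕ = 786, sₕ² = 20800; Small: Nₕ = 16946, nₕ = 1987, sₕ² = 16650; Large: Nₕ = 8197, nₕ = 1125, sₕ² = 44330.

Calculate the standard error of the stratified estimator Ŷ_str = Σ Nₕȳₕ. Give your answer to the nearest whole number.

Var(Ŷ_str) = Σₕ Nₕ²(1 − fₕ)sₕ²/nₕ.
Medium: 4157²·(1 − 786/4157)·20800/786 = 3.7083402 × 10^8.
Small: 16946²·(1 − 1987/16946)·16650/1987 = 2.1241547 × 10^9.
Large: 8197²·(1 − 1125/8197)·44330/1125 = 2.2842435 × 10^9.
Sum = 4.7792322 × 10^9.
SE = √(4.7792322 × 10^9) = 69132.

69132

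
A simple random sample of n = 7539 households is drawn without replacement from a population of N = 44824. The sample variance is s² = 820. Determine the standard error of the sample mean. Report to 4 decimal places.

0.3008

Under SRS without replacement, Var(ȳ) = (1 − f)·s²/n with f = n/N = 7539/44824 = 0.16819115.
Var(ȳ) = (1 − 0.16819115)·820/7539 = 0.83180885·0.10876774 = 0.09047397.
SE(ȳ) = √(0.09047397) = 0.3008.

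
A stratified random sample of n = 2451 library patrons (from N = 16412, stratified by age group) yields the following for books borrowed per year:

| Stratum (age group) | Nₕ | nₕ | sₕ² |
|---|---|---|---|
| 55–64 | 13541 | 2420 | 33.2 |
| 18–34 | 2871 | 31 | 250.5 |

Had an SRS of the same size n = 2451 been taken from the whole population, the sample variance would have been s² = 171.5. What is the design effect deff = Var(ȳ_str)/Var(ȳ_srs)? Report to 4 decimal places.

Var(ȳ_str) = Σ Wₕ²(1−fₕ)sₕ²/nₕ with Wₕ = Nₕ/16412:
  55–64: (13541/16412)²·(1−2420/13541)·33.2/2420 = 0.0076699809
  18–34: (2871/16412)²·(1−31/2871)·250.5/31 = 0.24461019
  → Var(ȳ_str) = 0.25228017.
Var(ȳ_srs) = (1 − 2451/16412)·171.5/2451 = 0.059521769.
deff = 0.25228017 / 0.059521769 = 4.2385.

4.2385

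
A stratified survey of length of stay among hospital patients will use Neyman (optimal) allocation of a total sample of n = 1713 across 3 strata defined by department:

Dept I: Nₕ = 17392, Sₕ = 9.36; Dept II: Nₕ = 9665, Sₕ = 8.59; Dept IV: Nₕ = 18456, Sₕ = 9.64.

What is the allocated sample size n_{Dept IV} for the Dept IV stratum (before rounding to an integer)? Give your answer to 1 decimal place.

Neyman allocation: nₕ = n·NₕSₕ / Σⱼ NⱼSⱼ.
Σ NⱼSⱼ = 17392·9.36 + 9665·8.59 + 18456·9.64 = 423727.31.
n_{Dept IV} = 1713·18456·9.64 / 423727.31 = 719.3.

719.3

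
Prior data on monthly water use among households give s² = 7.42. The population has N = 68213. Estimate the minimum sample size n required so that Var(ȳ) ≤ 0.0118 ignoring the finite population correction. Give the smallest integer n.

629

Without fpc, n₀ = s²/D = 7.42/0.0118 = 628.8136.
Rounding up, n = 629.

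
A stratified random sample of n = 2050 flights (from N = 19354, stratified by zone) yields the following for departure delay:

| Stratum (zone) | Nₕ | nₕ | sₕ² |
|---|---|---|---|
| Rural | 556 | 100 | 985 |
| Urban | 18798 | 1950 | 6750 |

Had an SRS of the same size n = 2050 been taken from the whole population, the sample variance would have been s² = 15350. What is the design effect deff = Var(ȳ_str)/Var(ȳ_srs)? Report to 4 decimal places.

Var(ȳ_str) = Σ Wₕ²(1−fₕ)sₕ²/nₕ with Wₕ = Nₕ/19354:
  Rural: (556/19354)²·(1−100/556)·985/100 = 0.0066670604
  Urban: (18798/19354)²·(1−1950/18798)·6750/1950 = 2.9267639
  → Var(ȳ_str) = 2.933431.
Var(ȳ_srs) = (1 − 2050/19354)·15350/2050 = 6.6946872.
deff = 2.933431 / 6.6946872 = 0.4382.

0.4382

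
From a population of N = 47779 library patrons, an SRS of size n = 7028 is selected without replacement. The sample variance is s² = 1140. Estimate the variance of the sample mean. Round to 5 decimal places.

0.13835

Under SRS without replacement, Var(ȳ) = (1 − f)·s²/n with f = n/N = 7028/47779 = 0.14709391.
Var(ȳ) = (1 − 0.14709391)·1140/7028 = 0.85290609·0.16220831 = 0.13834845.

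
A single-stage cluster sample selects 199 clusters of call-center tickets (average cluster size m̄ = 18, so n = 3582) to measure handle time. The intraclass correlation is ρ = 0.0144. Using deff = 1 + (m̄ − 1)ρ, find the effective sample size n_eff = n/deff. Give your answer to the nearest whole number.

deff = 1 + (18 − 1)·0.0144 = 1 + 0.2448 = 1.2448.
n_eff = 3582 / 1.2448 = 2878.

2878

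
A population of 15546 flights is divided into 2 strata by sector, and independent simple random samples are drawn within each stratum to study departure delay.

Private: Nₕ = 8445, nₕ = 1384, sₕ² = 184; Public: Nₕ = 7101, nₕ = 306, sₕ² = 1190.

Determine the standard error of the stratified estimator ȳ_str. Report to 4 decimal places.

Var(ȳ_str) = Σₕ Wₕ²(1 − fₕ)sₕ²/nₕ with Wₕ = Nₕ/N, N = 15546.
Private: Wₕ = 0.54322655; term = 0.54322655²·(1 − 0.16388396)·184/1384 = 0.032802751.
Public: Wₕ = 0.45677345; term = 0.45677345²·(1 − 0.04309252)·1190/306 = 0.77642084.
Sum = 0.80922359.
SE = √(0.80922359) = 0.8996.

0.8996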